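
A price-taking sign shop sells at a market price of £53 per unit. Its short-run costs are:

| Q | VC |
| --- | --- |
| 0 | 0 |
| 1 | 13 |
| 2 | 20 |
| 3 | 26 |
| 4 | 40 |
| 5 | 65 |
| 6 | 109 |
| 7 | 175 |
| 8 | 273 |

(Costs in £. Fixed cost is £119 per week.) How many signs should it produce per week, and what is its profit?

Q = 6; profit = £90

Profit at each row (π = 53Q − TC): Q=0: -119; Q=1: -79; Q=2: -33; Q=3: 14; Q=4: 53; Q=5: 81; Q=6: 90; Q=7: 77; Q=8: 32.
Profit is maximized at Q = 6. AVC there is 109/6 = £18.17 ≤ P, so producing beats shutting down (which would give -£119).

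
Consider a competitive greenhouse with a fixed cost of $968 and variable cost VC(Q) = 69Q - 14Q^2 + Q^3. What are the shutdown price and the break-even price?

Shutdown price = min AVC. AVC = 69 - 14Q + Q^2, with vertex at Q = 7 and minimum $20.
ATC = 968/Q + 69 - 14Q + Q^2. Setting dATC/dQ = −968/Q^2 − 14 + 2Q = 0 gives Q = 11 (since 2·11^3 − 14·11^2 = 968).
min ATC = 968/11 + 69 − 14·11 + 11^2 = $124. That is the break-even price.
Between these two prices the firm operates at a loss; above $124 it earns a profit.

Shutdown price = $20; break-even price = $124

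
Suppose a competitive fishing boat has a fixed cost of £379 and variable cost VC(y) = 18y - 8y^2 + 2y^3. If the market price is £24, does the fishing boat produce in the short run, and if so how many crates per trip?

From TC, MC = TC'(y) = 18 - 16y + 6y^2 and AVC = VC/y = 18 - 8y + 2y^2.
AVC hits its minimum where MC = AVC, at y = 2, giving min AVC = 18 - 8·2 + 2·2^2 = £10.
Since P = £24 ≥ min AVC = £10, price covers variable cost and the firm should produce.
Solving P = MC: -6 - 16y + 6y^2 = 0 ⇒ y = -1/3 or 3. On the upward-sloping branch, y* = 3.
Check: AVC at y = 3 is £12 ≤ P, so revenue covers variable cost.
Profit = P·y − TC = 24·3 − 415 = -£343, a loss, but smaller than the £379 fixed cost the firm would lose by shutting down.

Produce at y = 3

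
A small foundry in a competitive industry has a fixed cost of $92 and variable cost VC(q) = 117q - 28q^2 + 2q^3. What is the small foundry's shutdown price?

$19 per unit

Short-run supply begins at min AVC. From VC = 117q - 28q^2 + 2q^3, AVC = 117 - 28q + 2q^2.
At the minimum of AVC, MC = AVC. MC = 117 - 56q + 6q^2; setting MC = AVC gives 4q^2 - 28q = 0, so q = 7. min AVC = 19.
For P < $19 the firm produces nothing.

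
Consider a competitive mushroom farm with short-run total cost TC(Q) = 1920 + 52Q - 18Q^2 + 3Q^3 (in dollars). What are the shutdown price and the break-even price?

Shutdown price = $25; break-even price = $340

AVC = 52 - 18Q + 3Q^2; minimized at Q = 3, giving min AVC = $25. That is the shutdown price.
ATC = 1920/Q + 52 - 18Q + 3Q^2. Setting dATC/dQ = −1920/Q^2 − 18 + 6Q = 0 gives Q = 8 (since 6·8^3 − 18·8^2 = 1920).
min ATC = 1920/8 + 52 − 18·8 + 3·8^2 = $340. That is the break-even price.
For $25 ≤ P < $340 the firm produces at a loss; below $25 it shuts down.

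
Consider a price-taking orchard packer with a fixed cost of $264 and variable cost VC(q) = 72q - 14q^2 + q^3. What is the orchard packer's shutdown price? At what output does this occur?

$23 per unit, at q = 7

The shutdown price is the minimum of AVC. VC = 72q - 14q^2 + q^3, so AVC = 72 - 14q + q^2.
At the minimum of AVC, MC = AVC. MC = 72 - 28q + 3q^2; setting MC = AVC gives 2q^2 - 14q = 0, so q = 7. min AVC = 23.
For P < $23 the firm produces nothing.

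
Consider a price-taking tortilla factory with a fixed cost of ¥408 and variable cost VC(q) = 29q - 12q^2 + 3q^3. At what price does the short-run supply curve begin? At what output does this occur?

¥17 per unit, at q = 2

Short-run supply begins at min AVC. From VC = 29q - 12q^2 + 3q^3, AVC = 29 - 12q + 3q^2.
At the minimum of AVC, MC = AVC. MC = 29 - 24q + 9q^2; setting MC = AVC gives 6q^2 - 12q = 0, so q = 2. min AVC = 17.
So the shutdown price is ¥17.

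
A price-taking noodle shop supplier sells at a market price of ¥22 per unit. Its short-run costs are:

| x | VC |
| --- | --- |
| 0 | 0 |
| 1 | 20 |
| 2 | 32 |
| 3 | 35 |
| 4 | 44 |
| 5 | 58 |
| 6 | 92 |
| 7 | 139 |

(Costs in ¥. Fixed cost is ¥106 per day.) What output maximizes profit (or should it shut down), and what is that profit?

Tabulate TR − TC: x=0: -106; x=1: -104; x=2: -94; x=3: -75; x=4: -62; x=5: -54; x=6: -66; x=7: -91.
Profit is maximized at x = 5. AVC there is 58/5 = ¥11.60 ≤ P, so producing beats shutting down (which would give -¥106).

x = 5; profit = -¥54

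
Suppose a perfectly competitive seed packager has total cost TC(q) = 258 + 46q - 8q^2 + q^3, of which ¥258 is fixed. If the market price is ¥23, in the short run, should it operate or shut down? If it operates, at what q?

Strip out fixed cost: VC = 46q - 8q^2 + q^3. Then AVC = 46 - 8q + q^2 and MC = 46 - 16q + 3q^2.
AVC is minimized where dAVC/dq = -8 + 2q = 0, at q = 4; min AVC = 46 - 8·4 + 4^2 = ¥30.
With P < min AVC (¥23 < ¥30), every unit sold adds to the loss.
Shutting down limits the loss to fixed cost, ¥258.

Shut down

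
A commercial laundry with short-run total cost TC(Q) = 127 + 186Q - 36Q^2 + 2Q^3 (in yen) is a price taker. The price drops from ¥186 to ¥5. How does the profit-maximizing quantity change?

AVC = 186 - 36Q + 2Q^2, minimized at Q = 9 where min AVC = ¥24. MC = 186 - 72Q + 6Q^2.
With P = ¥186 above the shutdown price, P = MC gives Q = 12.
At P = ¥5 < min AVC = ¥24, price no longer covers variable cost at any output, so the firm shuts down: Q = 0.

Output falls from 12 to 0 (the firm shuts down)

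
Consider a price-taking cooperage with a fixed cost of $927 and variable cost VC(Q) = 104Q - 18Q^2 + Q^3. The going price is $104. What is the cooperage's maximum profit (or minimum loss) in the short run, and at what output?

Profit = -$63 at Q = 12

AVC = 104 - 18Q + Q^2 has its minimum $23 at Q = 9; price $104 clears that bar, so the firm operates.
With MC = 104 - 36Q + 3Q^2, P = MC on the upward-sloping part at Q* = 12.
TR = 104·12 = 1248. TC = 927 + 384 = 1311. Profit = 1248 − 1311 = -$63.
By producing, the firm covers all variable cost plus $864 of fixed cost; shutting down would lose the full $927.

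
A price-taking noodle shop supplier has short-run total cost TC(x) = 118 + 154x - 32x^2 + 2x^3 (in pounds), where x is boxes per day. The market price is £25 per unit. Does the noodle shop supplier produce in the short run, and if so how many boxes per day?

Shut down

From TC, MC = TC'(x) = 154 - 64x + 6x^2 and AVC = VC/x = 154 - 32x + 2x^2.
The AVC parabola has its vertex at x = 32/4 = 8, where AVC = 154 - 32·8 + 2·8^2 = £26.
With P < min AVC (£25 < £26), every unit sold adds to the loss.
The firm minimizes its loss by shutting down and losing only its fixed cost of £118.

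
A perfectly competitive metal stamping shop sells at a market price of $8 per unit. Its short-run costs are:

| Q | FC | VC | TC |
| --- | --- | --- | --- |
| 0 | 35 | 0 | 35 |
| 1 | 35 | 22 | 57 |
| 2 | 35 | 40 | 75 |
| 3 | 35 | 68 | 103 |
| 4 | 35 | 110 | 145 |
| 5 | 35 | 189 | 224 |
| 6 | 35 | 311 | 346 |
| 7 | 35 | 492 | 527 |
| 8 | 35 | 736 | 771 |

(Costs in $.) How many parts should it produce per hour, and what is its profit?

Q = 0 (shut down); profit = -$35

Tabulate TR − TC: Q=0: -35; Q=1: -49; Q=2: -59; Q=3: -79; Q=4: -113; Q=5: -184; Q=6: -298; Q=7: -471; Q=8: -707.
Profit is highest at Q = 0. Equivalently, the lowest AVC in the table is 40/2 ≈ $20 at Q = 2, and P = $8 falls below it — price never covers variable cost, so the firm shuts down and loses only its fixed cost.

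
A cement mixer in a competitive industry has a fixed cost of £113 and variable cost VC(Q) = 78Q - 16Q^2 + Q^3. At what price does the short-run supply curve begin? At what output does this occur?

The firm shuts down when price falls below the minimum of average variable cost. AVC = VC/Q = 78 - 16Q + Q^2.
At the minimum of AVC, MC = AVC. MC = 78 - 32Q + 3Q^2; setting MC = AVC gives 2Q^2 - 16Q = 0, so Q = 8. min AVC = 14.
The firm shuts down for any P below £14.

£14 per unit, at Q = 8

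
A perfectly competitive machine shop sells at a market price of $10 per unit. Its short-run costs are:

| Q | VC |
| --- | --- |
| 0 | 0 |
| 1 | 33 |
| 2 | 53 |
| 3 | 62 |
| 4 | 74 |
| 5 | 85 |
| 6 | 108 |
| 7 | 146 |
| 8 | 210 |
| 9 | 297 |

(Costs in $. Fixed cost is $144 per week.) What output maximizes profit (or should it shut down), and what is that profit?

Tabulate TR − TC: Q=0: -144; Q=1: -167; Q=2: -177; Q=3: -176; Q=4: -178; Q=5: -179; Q=6: -192; Q=7: -220; Q=8: -274; Q=9: -351.
Profit is highest at Q = 0. Equivalently, the lowest AVC in the table is 85/5 ≈ $17 at Q = 5, and P = $10 falls below it — price never covers variable cost, so the firm shuts down and loses only its fixed cost.

Q = 0 (shut down); profit = -$144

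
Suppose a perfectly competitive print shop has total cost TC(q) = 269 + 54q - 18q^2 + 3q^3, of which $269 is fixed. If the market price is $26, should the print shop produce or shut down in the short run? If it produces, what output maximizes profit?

Strip out fixed cost: VC = 54q - 18q^2 + 3q^3. Then AVC = 54 - 18q + 3q^2 and MC = 54 - 36q + 9q^2.
AVC is minimized where dAVC/dq = -18 + 6q = 0, at q = 3; min AVC = 54 - 18·3 + 3·3^2 = $27.
P = $26 lies below min AVC = $27; no output level covers variable cost.
Shutting down limits the loss to fixed cost, $269.

Shut down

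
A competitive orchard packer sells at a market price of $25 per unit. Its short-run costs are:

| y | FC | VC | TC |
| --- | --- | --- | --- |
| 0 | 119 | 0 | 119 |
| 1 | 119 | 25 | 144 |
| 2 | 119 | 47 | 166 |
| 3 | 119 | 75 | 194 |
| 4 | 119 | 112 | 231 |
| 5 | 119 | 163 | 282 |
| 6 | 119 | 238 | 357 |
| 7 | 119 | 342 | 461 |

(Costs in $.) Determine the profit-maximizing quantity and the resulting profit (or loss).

Tabulate TR − TC: y=0: -119; y=1: -119; y=2: -116; y=3: -119; y=4: -131; y=5: -157; y=6: -207; y=7: -286.
Profit is maximized at y = 2. AVC there is 47/2 = $23.50 ≤ P, so producing beats shutting down (which would give -$119).

y = 2; profit = -$116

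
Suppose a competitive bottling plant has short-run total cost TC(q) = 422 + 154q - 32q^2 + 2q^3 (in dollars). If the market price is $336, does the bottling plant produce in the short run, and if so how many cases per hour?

From TC, MC = TC'(q) = 154 - 64q + 6q^2 and AVC = VC/q = 154 - 32q + 2q^2.
AVC is minimized where dAVC/dq = -32 + 4q = 0, at q = 8; min AVC = 154 - 32·8 + 2·8^2 = $26.
Since P = $336 ≥ min AVC = $26, price covers variable cost and the firm should produce.
Set P = MC: 336 = 154 - 64q + 6q^2 → -182 - 64q + 6q^2 = 0. The roots are q = -7/3 and q = 13; the profit-maximizing output is on the rising part of MC, so q* = 13.
Check: AVC at q = 13 is $76 ≤ P, so revenue covers variable cost.
Profit = P·q − TC = 336·13 − 1410 = $2958.

Produce at q = 13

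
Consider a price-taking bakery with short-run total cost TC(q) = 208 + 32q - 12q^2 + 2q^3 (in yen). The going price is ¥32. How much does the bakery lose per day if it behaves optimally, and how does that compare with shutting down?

AVC = 32 - 12q + 2q^2 has its minimum ¥14 at q = 3; price ¥32 clears that bar, so the firm operates.
With MC = 32 - 24q + 6q^2, P = MC on the upward-sloping part at q* = 4.
TR = 32·4 = 128. TC = 208 + 64 = 272. Profit = 128 − 272 = -¥144.
By producing, the firm covers all variable cost plus ¥64 of fixed cost; shutting down would lose the full ¥208.

Profit = -¥144 at q = 4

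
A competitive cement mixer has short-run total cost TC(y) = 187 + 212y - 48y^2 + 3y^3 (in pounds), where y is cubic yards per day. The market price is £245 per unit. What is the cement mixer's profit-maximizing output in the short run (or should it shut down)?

Strip out fixed cost: VC = 212y - 48y^2 + 3y^3. Then AVC = 212 - 48y + 3y^2 and MC = 212 - 96y + 9y^2.
AVC hits its minimum where MC = AVC, at y = 8, giving min AVC = 212 - 48·8 + 3·8^2 = £20.
Since P = £245 ≥ min AVC = £20, price covers variable cost and the firm should produce.
Set P = MC: 245 = 212 - 96y + 9y^2 → -33 - 96y + 9y^2 = 0. The roots are y = -1/3 and y = 11; the profit-maximizing output is on the rising part of MC, so y* = 11.
Check: AVC at y = 11 is £47 ≤ P, so revenue covers variable cost.
Profit = P·y − TC = 245·11 − 704 = £1991.

Produce at y = 11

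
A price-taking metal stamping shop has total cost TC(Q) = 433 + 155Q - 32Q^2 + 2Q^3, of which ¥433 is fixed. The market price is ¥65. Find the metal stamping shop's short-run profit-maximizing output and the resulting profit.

AVC = 155 - 32Q + 2Q^2 has its minimum ¥27 at Q = 8; price ¥65 clears that bar, so the firm operates.
MC = 155 - 64Q + 6Q^2. Setting P = MC and taking the root on the rising branch gives Q* = 9.
TR = 65·9 = 585. TC = 433 + 261 = 694. Profit = 585 − 694 = -¥109.
Shutting down would mean losing the fixed cost of ¥433, so operating at a loss of ¥109 is better by ¥324.

Profit = -¥109 at Q = 9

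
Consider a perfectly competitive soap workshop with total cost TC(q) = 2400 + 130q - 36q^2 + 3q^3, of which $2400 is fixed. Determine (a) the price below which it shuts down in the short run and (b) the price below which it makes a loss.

Shutdown price = min AVC. AVC = 130 - 36q + 3q^2, with vertex at q = 6 and minimum $22.
ATC = 2400/q + 130 - 36q + 3q^2. Setting dATC/dq = −2400/q^2 − 36 + 6q = 0 gives q = 10 (since 6·10^3 − 36·10^2 = 2400).
min ATC = 2400/10 + 130 − 36·10 + 3·10^2 = $310. That is the break-even price.
For $22 ≤ P < $310 the firm produces at a loss; below $22 it shuts down.

Shutdown price = $22; break-even price = $310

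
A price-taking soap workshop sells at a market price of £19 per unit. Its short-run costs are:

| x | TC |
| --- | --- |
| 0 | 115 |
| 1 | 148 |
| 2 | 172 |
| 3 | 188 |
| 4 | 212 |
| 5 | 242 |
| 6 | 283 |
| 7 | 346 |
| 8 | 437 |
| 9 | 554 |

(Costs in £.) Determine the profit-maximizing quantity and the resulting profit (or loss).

Tabulate TR − TC: x=0: -115; x=1: -129; x=2: -134; x=3: -131; x=4: -136; x=5: -147; x=6: -169; x=7: -213; x=8: -285; x=9: -383.
Profit is highest at x = 0. Equivalently, the lowest AVC in the table is 97/4 ≈ £24.25 at x = 4, and P = £19 falls below it — price never covers variable cost, so the firm shuts down and loses only its fixed cost.

x = 0 (shut down); profit = -£115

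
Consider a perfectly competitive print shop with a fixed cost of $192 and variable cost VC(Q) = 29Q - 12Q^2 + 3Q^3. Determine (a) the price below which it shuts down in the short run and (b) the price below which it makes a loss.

Shutdown price = min AVC. AVC = 29 - 12Q + 3Q^2, with vertex at Q = 2 and minimum $17.
ATC = 192/Q + 29 - 12Q + 3Q^2. Setting dATC/dQ = −192/Q^2 − 12 + 6Q = 0 gives Q = 4 (since 6·4^3 − 12·4^2 = 192).
min ATC = 192/4 + 29 − 12·4 + 3·4^2 = $77. That is the break-even price.
Between these two prices the firm operates at a loss; above $77 it earns a profit.

Shutdown price = $17; break-even price = $77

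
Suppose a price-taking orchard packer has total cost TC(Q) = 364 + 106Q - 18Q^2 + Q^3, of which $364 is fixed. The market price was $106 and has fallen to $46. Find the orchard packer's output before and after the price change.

Output falls from 12 to 10

AVC = 106 - 18Q + Q^2, minimized at Q = 9 where min AVC = $25. MC = 106 - 36Q + 3Q^2.
At P = $106 ≥ min AVC, set P = MC on the rising branch: Q = 12.
At P = $46 ≥ min AVC, set P = MC: Q = 10. The firm stays open but cuts output.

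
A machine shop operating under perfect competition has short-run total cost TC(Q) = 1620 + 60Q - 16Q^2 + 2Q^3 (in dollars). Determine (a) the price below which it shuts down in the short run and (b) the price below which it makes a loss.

Shutdown price = $28; break-even price = $258

AVC = 60 - 16Q + 2Q^2; minimized at Q = 4, giving min AVC = $28. That is the shutdown price.
ATC = 1620/Q + 60 - 16Q + 2Q^2. Setting dATC/dQ = −1620/Q^2 − 16 + 4Q = 0 gives Q = 9 (since 4·9^3 − 16·9^2 = 1620).
min ATC = 1620/9 + 60 − 16·9 + 2·9^2 = $258. That is the break-even price.
For $28 ≤ P < $258 the firm produces at a loss; below $28 it shuts down.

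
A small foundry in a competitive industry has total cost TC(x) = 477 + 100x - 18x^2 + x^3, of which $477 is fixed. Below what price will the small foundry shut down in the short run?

$19 per unit

Short-run supply begins at min AVC. From VC = 100x - 18x^2 + x^3, AVC = 100 - 18x + x^2.
At the minimum of AVC, MC = AVC. MC = 100 - 36x + 3x^2; setting MC = AVC gives 2x^2 - 18x = 0, so x = 9. min AVC = 19.
For P < $19 the firm produces nothing.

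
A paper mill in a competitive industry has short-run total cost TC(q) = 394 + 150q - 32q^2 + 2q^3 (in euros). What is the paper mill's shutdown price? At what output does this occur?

The firm shuts down when price falls below the minimum of average variable cost. AVC = VC/q = 150 - 32q + 2q^2.
At the minimum of AVC, MC = AVC. MC = 150 - 64q + 6q^2; setting MC = AVC gives 4q^2 - 32q = 0, so q = 8. min AVC = 22.
The firm shuts down for any P below €22.

€22 per unit, at q = 8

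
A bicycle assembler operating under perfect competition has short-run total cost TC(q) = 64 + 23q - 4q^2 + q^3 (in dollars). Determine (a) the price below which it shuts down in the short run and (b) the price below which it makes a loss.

Shutdown price = $19; break-even price = $39

AVC = 23 - 4q + q^2; minimized at q = 2, giving min AVC = $19. That is the shutdown price.
ATC = 64/q + 23 - 4q + q^2. Setting dATC/dq = −64/q^2 − 4 + 2q = 0 gives q = 4 (since 2·4^3 − 4·4^2 = 64).
min ATC = 64/4 + 23 − 4·4 + 4^2 = $39. That is the break-even price.
Between these two prices the firm operates at a loss; above $39 it earns a profit.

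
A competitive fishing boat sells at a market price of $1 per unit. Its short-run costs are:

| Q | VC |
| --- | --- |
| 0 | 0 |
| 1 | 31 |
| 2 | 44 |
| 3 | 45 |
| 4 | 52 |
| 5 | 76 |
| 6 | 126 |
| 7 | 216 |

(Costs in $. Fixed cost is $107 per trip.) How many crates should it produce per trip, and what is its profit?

Compute π = P·Q − TC at each output: Q=0: -107; Q=1: -137; Q=2: -149; Q=3: -149; Q=4: -155; Q=5: -178; Q=6: -227; Q=7: -316.
Profit is highest at Q = 0. Equivalently, the lowest AVC in the table is 52/4 ≈ $13 at Q = 4, and P = $1 falls below it — price never covers variable cost, so the firm shuts down and loses only its fixed cost.

Q = 0 (shut down); profit = -$107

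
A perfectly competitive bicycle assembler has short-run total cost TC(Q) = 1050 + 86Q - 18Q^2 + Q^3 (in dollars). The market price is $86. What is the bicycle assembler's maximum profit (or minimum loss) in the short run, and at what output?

Profit = -$186 at Q = 12

AVC = 86 - 18Q + Q^2; min AVC = $5 at Q = 9. Since P = $86 ≥ min AVC, the firm produces.
With MC = 86 - 36Q + 3Q^2, P = MC on the upward-sloping part at Q* = 12.
TR = 86·12 = 1032. TC = 1050 + 168 = 1218. Profit = 1032 − 1218 = -$186.
Shutting down would mean losing the fixed cost of $1050, so operating at a loss of $186 is better by $864.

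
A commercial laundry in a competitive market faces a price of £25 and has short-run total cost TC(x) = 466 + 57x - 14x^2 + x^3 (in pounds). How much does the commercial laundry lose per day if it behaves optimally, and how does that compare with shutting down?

AVC = 57 - 14x + x^2; min AVC = £8 at x = 7. Since P = £25 ≥ min AVC, the firm produces.
With MC = 57 - 28x + 3x^2, P = MC on the upward-sloping part at x* = 8.
TR = 25·8 = 200. TC = 466 + 72 = 538. Profit = 200 − 538 = -£338.
By producing, the firm covers all variable cost plus £128 of fixed cost; shutting down would lose the full £466.

Profit = -£338 at x = 8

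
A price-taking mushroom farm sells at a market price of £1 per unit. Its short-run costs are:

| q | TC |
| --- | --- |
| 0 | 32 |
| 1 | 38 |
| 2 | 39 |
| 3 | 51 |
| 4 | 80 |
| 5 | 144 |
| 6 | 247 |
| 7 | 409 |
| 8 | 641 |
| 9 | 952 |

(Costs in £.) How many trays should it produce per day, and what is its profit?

q = 0 (shut down); profit = -£32

Compute π = P·q − TC at each output: q=0: -32; q=1: -37; q=2: -37; q=3: -48; q=4: -76; q=5: -139; q=6: -241; q=7: -402; q=8: -633; q=9: -943.
Profit is highest at q = 0. Equivalently, the lowest AVC in the table is 7/2 ≈ £3.50 at q = 2, and P = £1 falls below it — price never covers variable cost, so the firm shuts down and loses only its fixed cost.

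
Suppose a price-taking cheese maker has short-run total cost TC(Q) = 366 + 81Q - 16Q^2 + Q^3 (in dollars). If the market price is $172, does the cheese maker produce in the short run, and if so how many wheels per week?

From TC, MC = TC'(Q) = 81 - 32Q + 3Q^2 and AVC = VC/Q = 81 - 16Q + Q^2.
The AVC parabola has its vertex at Q = 16/2 = 8, where AVC = 81 - 16·8 + 8^2 = $17.
P = $172 exceeds min AVC = $17, so the firm stays open.
Set P = MC: 172 = 81 - 32Q + 3Q^2 → -91 - 32Q + 3Q^2 = 0. The roots are Q = -7/3 and Q = 13; the profit-maximizing output is on the rising part of MC, so Q* = 13.
Check: AVC at Q = 13 is $42 ≤ P, so revenue covers variable cost.
Profit = P·Q − TC = 172·13 − 912 = $1324.

Produce at Q = 13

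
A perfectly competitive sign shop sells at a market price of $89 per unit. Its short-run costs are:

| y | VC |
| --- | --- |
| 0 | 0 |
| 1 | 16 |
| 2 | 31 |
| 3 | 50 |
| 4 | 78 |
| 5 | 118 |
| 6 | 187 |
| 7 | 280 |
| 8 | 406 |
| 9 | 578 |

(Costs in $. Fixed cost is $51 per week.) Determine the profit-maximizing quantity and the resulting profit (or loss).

Compute π = P·y − TC at each output: y=0: -51; y=1: 22; y=2: 96; y=3: 166; y=4: 227; y=5: 276; y=6: 296; y=7: 292; y=8: 255; y=9: 172.
Profit is maximized at y = 6. AVC there is 187/6 = $31.17 ≤ P, so producing beats shutting down (which would give -$51).

y = 6; profit = $296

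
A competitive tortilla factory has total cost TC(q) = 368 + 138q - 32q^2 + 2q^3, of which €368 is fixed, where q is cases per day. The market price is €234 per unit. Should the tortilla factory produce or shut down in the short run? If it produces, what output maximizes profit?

Produce at q = 12

Variable cost is VC = 138q - 32q^2 + 2q^3, so AVC = VC/q = 138 - 32q + 2q^2 and MC = dTC/dq = 138 - 64q + 6q^2.
AVC hits its minimum where MC = AVC, at q = 8, giving min AVC = 138 - 32·8 + 2·8^2 = €10.
Since P = €234 ≥ min AVC = €10, price covers variable cost and the firm should produce.
Solving P = MC: -96 - 64q + 6q^2 = 0 ⇒ q = -4/3 or 12. On the upward-sloping branch, q* = 12.
Check: AVC at q = 12 is €42 ≤ P, so revenue covers variable cost.
Profit = P·q − TC = 234·12 − 872 = €1936.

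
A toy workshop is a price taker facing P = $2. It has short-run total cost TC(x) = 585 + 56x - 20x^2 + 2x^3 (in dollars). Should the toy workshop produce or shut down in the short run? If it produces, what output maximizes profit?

Shut down

Strip out fixed cost: VC = 56x - 20x^2 + 2x^3. Then AVC = 56 - 20x + 2x^2 and MC = 56 - 40x + 6x^2.
AVC hits its minimum where MC = AVC, at x = 5, giving min AVC = 56 - 20·5 + 2·5^2 = $6.
P = $2 lies below min AVC = $6; no output level covers variable cost.
Shutting down limits the loss to fixed cost, $585.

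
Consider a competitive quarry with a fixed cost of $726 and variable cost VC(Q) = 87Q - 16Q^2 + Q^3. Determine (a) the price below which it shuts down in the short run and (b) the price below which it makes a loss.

Shutdown price = min AVC. AVC = 87 - 16Q + Q^2, with vertex at Q = 8 and minimum $23.
ATC = 726/Q + 87 - 16Q + Q^2. Setting dATC/dQ = −726/Q^2 − 16 + 2Q = 0 gives Q = 11 (since 2·11^3 − 16·11^2 = 726).
min ATC = 726/11 + 87 − 16·11 + 11^2 = $98. That is the break-even price.
Between these two prices the firm operates at a loss; above $98 it earns a profit.

Shutdown price = $23; break-even price = $98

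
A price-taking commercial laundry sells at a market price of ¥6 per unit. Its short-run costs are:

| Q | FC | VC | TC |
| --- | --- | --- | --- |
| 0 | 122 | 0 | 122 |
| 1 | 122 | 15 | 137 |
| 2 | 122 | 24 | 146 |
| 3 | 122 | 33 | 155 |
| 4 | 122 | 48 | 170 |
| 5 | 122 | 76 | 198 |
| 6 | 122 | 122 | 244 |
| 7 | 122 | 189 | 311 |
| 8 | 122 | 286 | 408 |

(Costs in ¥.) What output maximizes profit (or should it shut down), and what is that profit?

Tabulate TR − TC: Q=0: -122; Q=1: -131; Q=2: -134; Q=3: -137; Q=4: -146; Q=5: -168; Q=6: -208; Q=7: -269; Q=8: -360.
Profit is highest at Q = 0. Equivalently, the lowest AVC in the table is 33/3 ≈ ¥11 at Q = 3, and P = ¥6 falls below it — price never covers variable cost, so the firm shuts down and loses only its fixed cost.

Q = 0 (shut down); profit = -¥122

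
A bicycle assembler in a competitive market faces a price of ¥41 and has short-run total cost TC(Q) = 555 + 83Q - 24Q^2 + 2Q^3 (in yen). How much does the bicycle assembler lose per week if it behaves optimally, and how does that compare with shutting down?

AVC = 83 - 24Q + 2Q^2; min AVC = ¥11 at Q = 6. Since P = ¥41 ≥ min AVC, the firm produces.
MC = 83 - 48Q + 6Q^2. Setting P = MC and taking the root on the rising branch gives Q* = 7.
TR = 41·7 = 287. TC = 555 + 91 = 646. Profit = 287 − 646 = -¥359.
Shutting down would mean losing the fixed cost of ¥555, so operating at a loss of ¥359 is better by ¥196.

Profit = -¥359 at Q = 7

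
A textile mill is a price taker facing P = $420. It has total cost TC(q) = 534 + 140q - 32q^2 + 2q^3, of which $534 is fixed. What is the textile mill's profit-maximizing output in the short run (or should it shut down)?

Produce at q = 14

Strip out fixed cost: VC = 140q - 32q^2 + 2q^3. Then AVC = 140 - 32q + 2q^2 and MC = 140 - 64q + 6q^2.
AVC hits its minimum where MC = AVC, at q = 8, giving min AVC = 140 - 32·8 + 2·8^2 = $12.
P = $420 exceeds min AVC = $12, so the firm stays open.
Set P = MC: 420 = 140 - 64q + 6q^2 → -280 - 64q + 6q^2 = 0. The roots are q = -10/3 and q = 14; the profit-maximizing output is on the rising part of MC, so q* = 14.
Check: AVC at q = 14 is $84 ≤ P, so revenue covers variable cost.
Profit = P·q − TC = 420·14 − 1710 = $4170.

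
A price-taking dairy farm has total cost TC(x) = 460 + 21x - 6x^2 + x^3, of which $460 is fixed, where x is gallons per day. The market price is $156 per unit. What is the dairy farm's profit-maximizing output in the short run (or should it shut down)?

Strip out fixed cost: VC = 21x - 6x^2 + x^3. Then AVC = 21 - 6x + x^2 and MC = 21 - 12x + 3x^2.
AVC is minimized where dAVC/dx = -6 + 2x = 0, at x = 3; min AVC = 21 - 6·3 + 3^2 = $12.
Because $156 ≥ $12, revenue can cover variable cost; the firm operates.
P = MC gives -135 - 12x + 3x^2 = 0, with roots -5 and 9. Take the larger (rising MC): x* = 9.
Check: AVC at x = 9 is $48 ≤ P, so revenue covers variable cost.
Profit = P·x − TC = 156·9 − 892 = $512.

Produce at x = 9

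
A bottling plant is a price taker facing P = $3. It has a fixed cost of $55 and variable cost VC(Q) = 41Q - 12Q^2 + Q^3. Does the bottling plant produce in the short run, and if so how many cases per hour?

From TC, MC = TC'(Q) = 41 - 24Q + 3Q^2 and AVC = VC/Q = 41 - 12Q + Q^2.
AVC hits its minimum where MC = AVC, at Q = 6, giving min AVC = 41 - 12·6 + 6^2 = $5.
P = $3 lies below min AVC = $5; no output level covers variable cost.
Best response: produce nothing and absorb the $55 fixed cost.

Shut down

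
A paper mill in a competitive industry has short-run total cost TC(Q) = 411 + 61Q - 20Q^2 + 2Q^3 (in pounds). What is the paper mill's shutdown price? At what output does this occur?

£11 per unit, at Q = 5

The firm shuts down when price falls below the minimum of average variable cost. AVC = VC/Q = 61 - 20Q + 2Q^2.
dAVC/dQ = -20 + 4Q = 0 gives Q = 5. min AVC = 61 - 20·5 + 2·5^2 = 11.
For P < £11 the firm produces nothing.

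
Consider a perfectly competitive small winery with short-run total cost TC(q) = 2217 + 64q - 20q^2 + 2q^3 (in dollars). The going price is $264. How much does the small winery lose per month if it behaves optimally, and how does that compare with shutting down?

Profit = -$217 at q = 10

AVC = 64 - 20q + 2q^2 has its minimum $14 at q = 5; price $264 clears that bar, so the firm operates.
With MC = 64 - 40q + 6q^2, P = MC on the upward-sloping part at q* = 10.
TR = 264·10 = 2640. TC = 2217 + 640 = 2857. Profit = 2640 − 2857 = -$217.
That loss of $217 beats the $2217 the firm would lose by shutting down; producing recovers $2000 of fixed cost.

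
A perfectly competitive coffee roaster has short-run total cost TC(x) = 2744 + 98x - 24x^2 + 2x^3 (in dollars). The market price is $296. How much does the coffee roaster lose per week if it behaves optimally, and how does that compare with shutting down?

AVC = 98 - 24x + 2x^2; min AVC = $26 at x = 6. Since P = $296 ≥ min AVC, the firm produces.
With MC = 98 - 48x + 6x^2, P = MC on the upward-sloping part at x* = 11.
TR = 296·11 = 3256. TC = 2744 + 836 = 3580. Profit = 3256 − 3580 = -$324.
That loss of $324 beats the $2744 the firm would lose by shutting down; producing recovers $2420 of fixed cost.

Profit = -$324 at x = 11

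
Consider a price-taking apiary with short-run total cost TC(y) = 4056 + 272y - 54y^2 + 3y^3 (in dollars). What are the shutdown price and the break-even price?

Shutdown price = min AVC. AVC = 272 - 54y + 3y^2, with vertex at y = 9 and minimum $29.
ATC = 4056/y + 272 - 54y + 3y^2. Setting dATC/dy = −4056/y^2 − 54 + 6y = 0 gives y = 13 (since 6·13^3 − 54·13^2 = 4056).
min ATC = 4056/13 + 272 − 54·13 + 3·13^2 = $389. That is the break-even price.
For $29 ≤ P < $389 the firm produces at a loss; below $29 it shuts down.

Shutdown price = $29; break-even price = $389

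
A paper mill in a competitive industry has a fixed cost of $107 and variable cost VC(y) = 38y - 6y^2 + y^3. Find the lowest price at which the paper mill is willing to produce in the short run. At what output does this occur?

Short-run supply begins at min AVC. From VC = 38y - 6y^2 + y^3, AVC = 38 - 6y + y^2.
At the minimum of AVC, MC = AVC. MC = 38 - 12y + 3y^2; setting MC = AVC gives 2y^2 - 6y = 0, so y = 3. min AVC = 29.
For P < $29 the firm produces nothing.

$29 per unit, at y = 3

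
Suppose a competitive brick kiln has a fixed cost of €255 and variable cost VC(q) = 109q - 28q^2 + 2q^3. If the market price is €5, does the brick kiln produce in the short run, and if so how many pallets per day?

From TC, MC = TC'(q) = 109 - 56q + 6q^2 and AVC = VC/q = 109 - 28q + 2q^2.
The AVC parabola has its vertex at q = 28/4 = 7, where AVC = 109 - 28·7 + 2·7^2 = €11.
Since P = €5 < min AVC = €11, price fails to cover variable cost at any output.
The firm minimizes its loss by shutting down and losing only its fixed cost of €255.

Shut down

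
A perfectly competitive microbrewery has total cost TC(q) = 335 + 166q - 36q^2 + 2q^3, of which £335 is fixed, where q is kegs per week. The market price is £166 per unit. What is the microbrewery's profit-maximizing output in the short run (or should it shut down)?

Variable cost is VC = 166q - 36q^2 + 2q^3, so AVC = VC/q = 166 - 36q + 2q^2 and MC = dTC/dq = 166 - 72q + 6q^2.
The AVC parabola has its vertex at q = 36/4 = 9, where AVC = 166 - 36·9 + 2·9^2 = £4.
Because £166 ≥ £4, revenue can cover variable cost; the firm operates.
Set P = MC: 166 = 166 - 72q + 6q^2 → -72q + 6q^2 = 0. The roots are q = 0 and q = 12; the profit-maximizing output is on the rising part of MC, so q* = 12.
Check: AVC at q = 12 is £22 ≤ P, so revenue covers variable cost.
Profit = P·q − TC = 166·12 − 599 = £1393.

Produce at q = 12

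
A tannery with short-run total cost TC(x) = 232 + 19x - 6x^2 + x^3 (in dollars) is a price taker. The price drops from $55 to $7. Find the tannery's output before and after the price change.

AVC = 19 - 6x + x^2, minimized at x = 3 where min AVC = $10. MC = 19 - 12x + 3x^2.
With P = $55 above the shutdown price, P = MC gives x = 6.
At P = $7 < min AVC = $10, price no longer covers variable cost at any output, so the firm shuts down: x = 0.

Output falls from 6 to 0 (the firm shuts down)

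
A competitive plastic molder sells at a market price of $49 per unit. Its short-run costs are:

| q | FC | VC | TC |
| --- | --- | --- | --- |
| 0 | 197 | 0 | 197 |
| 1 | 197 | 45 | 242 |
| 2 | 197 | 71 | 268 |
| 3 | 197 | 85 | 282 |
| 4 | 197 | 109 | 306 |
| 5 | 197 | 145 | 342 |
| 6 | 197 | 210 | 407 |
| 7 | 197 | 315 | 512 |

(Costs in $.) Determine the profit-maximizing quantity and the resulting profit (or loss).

Compute π = P·q − TC at each output: q=0: -197; q=1: -193; q=2: -170; q=3: -135; q=4: -110; q=5: -97; q=6: -113; q=7: -169.
Profit is maximized at q = 5. AVC there is 145/5 = $29 ≤ P, so producing beats shutting down (which would give -$197).

q = 5; profit = -$97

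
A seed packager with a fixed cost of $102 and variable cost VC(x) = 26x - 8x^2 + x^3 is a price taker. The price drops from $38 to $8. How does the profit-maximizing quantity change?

Output falls from 6 to 0 (the firm shuts down)

AVC = 26 - 8x + x^2, minimized at x = 4 where min AVC = $10. MC = 26 - 16x + 3x^2.
With P = $38 above the shutdown price, P = MC gives x = 6.
At P = $8 < min AVC = $10, price no longer covers variable cost at any output, so the firm shuts down: x = 0.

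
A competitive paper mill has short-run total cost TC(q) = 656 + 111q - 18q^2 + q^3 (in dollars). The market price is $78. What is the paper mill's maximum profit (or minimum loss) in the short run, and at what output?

AVC = 111 - 18q + q^2 has its minimum $30 at q = 9; price $78 clears that bar, so the firm operates.
With MC = 111 - 36q + 3q^2, P = MC on the upward-sloping part at q* = 11.
TR = 78·11 = 858. TC = 656 + 374 = 1030. Profit = 858 − 1030 = -$172.
By producing, the firm covers all variable cost plus $484 of fixed cost; shutting down would lose the full $656.

Profit = -$172 at q = 11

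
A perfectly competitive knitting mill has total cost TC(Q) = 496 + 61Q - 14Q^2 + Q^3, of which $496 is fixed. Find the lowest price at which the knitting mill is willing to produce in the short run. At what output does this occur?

$12 per unit, at Q = 7

The firm shuts down when price falls below the minimum of average variable cost. AVC = VC/Q = 61 - 14Q + Q^2.
At the minimum of AVC, MC = AVC. MC = 61 - 28Q + 3Q^2; setting MC = AVC gives 2Q^2 - 14Q = 0, so Q = 7. min AVC = 12.
For P < $12 the firm produces nothing.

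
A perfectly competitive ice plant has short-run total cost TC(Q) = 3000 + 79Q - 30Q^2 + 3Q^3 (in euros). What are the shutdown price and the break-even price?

AVC = 79 - 30Q + 3Q^2; minimized at Q = 5, giving min AVC = €4. That is the shutdown price.
ATC = 3000/Q + 79 - 30Q + 3Q^2. Setting dATC/dQ = −3000/Q^2 − 30 + 6Q = 0 gives Q = 10 (since 6·10^3 − 30·10^2 = 3000).
min ATC = 3000/10 + 79 − 30·10 + 3·10^2 = €379. That is the break-even price.
For €4 ≤ P < €379 the firm produces at a loss; below €4 it shuts down.

Shutdown price = €4; break-even price = €379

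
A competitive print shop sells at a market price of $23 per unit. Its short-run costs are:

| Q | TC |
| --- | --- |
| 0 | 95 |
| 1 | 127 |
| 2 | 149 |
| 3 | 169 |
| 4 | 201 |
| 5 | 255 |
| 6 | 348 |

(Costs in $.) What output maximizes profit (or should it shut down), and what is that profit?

Q = 0 (shut down); profit = -$95

Tabulate TR − TC: Q=0: -95; Q=1: -104; Q=2: -103; Q=3: -100; Q=4: -109; Q=5: -140; Q=6: -210.
Profit is highest at Q = 0. Equivalently, the lowest AVC in the table is 74/3 ≈ $24.67 at Q = 3, and P = $23 falls below it — price never covers variable cost, so the firm shuts down and loses only its fixed cost.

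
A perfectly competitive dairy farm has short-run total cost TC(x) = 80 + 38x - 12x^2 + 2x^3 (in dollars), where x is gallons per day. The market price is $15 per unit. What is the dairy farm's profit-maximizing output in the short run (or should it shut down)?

Shut down

Variable cost is VC = 38x - 12x^2 + 2x^3, so AVC = VC/x = 38 - 12x + 2x^2 and MC = dTC/dx = 38 - 24x + 6x^2.
AVC hits its minimum where MC = AVC, at x = 3, giving min AVC = 38 - 12·3 + 2·3^2 = $20.
Since P = $15 < min AVC = $20, price fails to cover variable cost at any output.
Best response: produce nothing and absorb the $80 fixed cost.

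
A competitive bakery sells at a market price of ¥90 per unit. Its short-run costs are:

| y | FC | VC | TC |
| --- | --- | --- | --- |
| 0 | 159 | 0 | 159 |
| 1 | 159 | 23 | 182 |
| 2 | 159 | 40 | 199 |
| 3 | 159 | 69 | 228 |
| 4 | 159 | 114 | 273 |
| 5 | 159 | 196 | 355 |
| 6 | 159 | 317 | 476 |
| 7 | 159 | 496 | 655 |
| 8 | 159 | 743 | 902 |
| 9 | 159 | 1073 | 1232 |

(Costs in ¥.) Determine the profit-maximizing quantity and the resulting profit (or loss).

Compute π = P·y − TC at each output: y=0: -159; y=1: -92; y=2: -19; y=3: 42; y=4: 87; y=5: 95; y=6: 64; y=7: -25; y=8: -182; y=9: -422.
Profit is maximized at y = 5. AVC there is 196/5 = ¥39.20 ≤ P, so producing beats shutting down (which would give -¥159).

y = 5; profit = ¥95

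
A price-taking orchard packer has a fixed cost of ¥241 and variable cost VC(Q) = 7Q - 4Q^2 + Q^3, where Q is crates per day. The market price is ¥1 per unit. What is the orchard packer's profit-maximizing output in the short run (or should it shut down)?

Strip out fixed cost: VC = 7Q - 4Q^2 + Q^3. Then AVC = 7 - 4Q + Q^2 and MC = 7 - 8Q + 3Q^2.
AVC is minimized where dAVC/dQ = -4 + 2Q = 0, at Q = 2; min AVC = 7 - 4·2 + 2^2 = ¥3.
P = ¥1 lies below min AVC = ¥3; no output level covers variable cost.
Shutting down limits the loss to fixed cost, ¥241.

Shut down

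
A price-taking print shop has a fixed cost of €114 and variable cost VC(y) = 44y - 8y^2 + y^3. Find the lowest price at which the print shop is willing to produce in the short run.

€28 per unit

The shutdown price is the minimum of AVC. VC = 44y - 8y^2 + y^3, so AVC = 44 - 8y + y^2.
At the minimum of AVC, MC = AVC. MC = 44 - 16y + 3y^2; setting MC = AVC gives 2y^2 - 8y = 0, so y = 4. min AVC = 28.
For P < €28 the firm produces nothing.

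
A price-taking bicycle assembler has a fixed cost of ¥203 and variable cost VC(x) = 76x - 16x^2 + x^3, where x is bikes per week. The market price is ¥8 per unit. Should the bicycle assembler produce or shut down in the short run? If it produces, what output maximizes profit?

Shut down

Strip out fixed cost: VC = 76x - 16x^2 + x^3. Then AVC = 76 - 16x + x^2 and MC = 76 - 32x + 3x^2.
AVC is minimized where dAVC/dx = -16 + 2x = 0, at x = 8; min AVC = 76 - 16·8 + 8^2 = ¥12.
P = ¥8 lies below min AVC = ¥12; no output level covers variable cost.
The firm minimizes its loss by shutting down and losing only its fixed cost of ¥203.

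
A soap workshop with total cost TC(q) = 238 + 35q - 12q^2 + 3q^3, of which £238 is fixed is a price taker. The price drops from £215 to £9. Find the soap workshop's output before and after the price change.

AVC = 35 - 12q + 3q^2, minimized at q = 2 where min AVC = £23. MC = 35 - 24q + 9q^2.
At P = £215 ≥ min AVC, set P = MC on the rising branch: q = 6.
At P = £9 < min AVC = £23, price no longer covers variable cost at any output, so the firm shuts down: q = 0.

Output falls from 6 to 0 (the firm shuts down)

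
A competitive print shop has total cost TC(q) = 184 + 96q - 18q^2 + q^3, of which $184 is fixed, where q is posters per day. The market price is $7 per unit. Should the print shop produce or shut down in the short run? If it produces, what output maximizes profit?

Shut down

From TC, MC = TC'(q) = 96 - 36q + 3q^2 and AVC = VC/q = 96 - 18q + q^2.
AVC is minimized where dAVC/dq = -18 + 2q = 0, at q = 9; min AVC = 96 - 18·9 + 9^2 = $15.
With P < min AVC ($7 < $15), every unit sold adds to the loss.
The firm minimizes its loss by shutting down and losing only its fixed cost of $184.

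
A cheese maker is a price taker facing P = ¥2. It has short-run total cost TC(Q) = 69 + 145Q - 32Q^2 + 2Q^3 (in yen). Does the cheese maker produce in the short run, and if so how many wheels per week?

Strip out fixed cost: VC = 145Q - 32Q^2 + 2Q^3. Then AVC = 145 - 32Q + 2Q^2 and MC = 145 - 64Q + 6Q^2.
AVC is minimized where dAVC/dQ = -32 + 4Q = 0, at Q = 8; min AVC = 145 - 32·8 + 2·8^2 = ¥17.
Since P = ¥2 < min AVC = ¥17, price fails to cover variable cost at any output.
The firm minimizes its loss by shutting down and losing only its fixed cost of ¥69.

Shut down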